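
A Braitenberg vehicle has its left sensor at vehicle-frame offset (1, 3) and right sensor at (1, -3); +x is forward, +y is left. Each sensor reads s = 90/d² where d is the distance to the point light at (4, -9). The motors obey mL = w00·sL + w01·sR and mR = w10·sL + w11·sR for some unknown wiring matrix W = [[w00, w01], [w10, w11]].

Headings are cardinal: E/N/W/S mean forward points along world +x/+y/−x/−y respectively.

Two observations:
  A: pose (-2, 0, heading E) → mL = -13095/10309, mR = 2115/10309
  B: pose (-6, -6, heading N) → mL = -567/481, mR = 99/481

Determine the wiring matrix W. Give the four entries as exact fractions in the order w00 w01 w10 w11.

-1 -1/2 -1 1/2

obs A: pose=(-2,0,E) → sL=90/169, sR=90/61, mL=-13095/10309, mR=2115/10309
obs B: pose=(-6,-6,N) → sL=18/37, sR=18/13, mL=-567/481, mR=99/481
sensor matrix S = [[90/169, 90/61], [18/37, 18/13]]; det S = 97200/4958629
solve [mL_A; mL_B] = S·[w00; w01] and [mR_A; mR_B] = S·[w10; w11]:
  w00 = -1, w01 = -1/2, w10 = -1, w11 = 1/2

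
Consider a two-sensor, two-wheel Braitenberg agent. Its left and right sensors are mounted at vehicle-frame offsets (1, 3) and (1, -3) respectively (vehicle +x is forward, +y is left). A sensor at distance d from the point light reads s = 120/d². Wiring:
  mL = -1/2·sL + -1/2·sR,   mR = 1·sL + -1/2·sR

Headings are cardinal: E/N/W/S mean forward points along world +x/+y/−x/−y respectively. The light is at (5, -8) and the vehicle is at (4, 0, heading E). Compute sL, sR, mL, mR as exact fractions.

120/121 24/5 -1752/605 -852/605

left sensor world pos  = (5, 3); dL² = 121
right sensor world pos = (5, -3); dR² = 25
sL = 120/121 = 120/121
sR = 120/25 = 24/5
mL = -1/2·sL + -1/2·sR = -1752/605
mR = 1·sL + -1/2·sR = -852/605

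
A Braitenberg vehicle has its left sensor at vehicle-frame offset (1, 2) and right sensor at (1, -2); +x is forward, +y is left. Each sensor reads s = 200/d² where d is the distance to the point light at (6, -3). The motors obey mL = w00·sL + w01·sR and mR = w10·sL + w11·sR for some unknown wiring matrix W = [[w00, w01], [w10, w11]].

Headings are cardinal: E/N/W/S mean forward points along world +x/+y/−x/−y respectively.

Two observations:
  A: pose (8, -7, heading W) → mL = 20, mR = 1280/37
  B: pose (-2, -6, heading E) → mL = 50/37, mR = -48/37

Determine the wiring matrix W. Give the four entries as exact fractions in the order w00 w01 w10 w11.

0 1/2 -1 1

obs A: pose=(8,-7,W) → sL=200/37, sR=40, mL=20, mR=1280/37
obs B: pose=(-2,-6,E) → sL=4, sR=100/37, mL=50/37, mR=-48/37
sensor matrix S = [[200/37, 40], [4, 100/37]]; det S = -199040/1369
solve [mL_A; mL_B] = S·[w00; w01] and [mR_A; mR_B] = S·[w10; w11]:
  w00 = 0, w01 = 1/2, w10 = -1, w11 = 1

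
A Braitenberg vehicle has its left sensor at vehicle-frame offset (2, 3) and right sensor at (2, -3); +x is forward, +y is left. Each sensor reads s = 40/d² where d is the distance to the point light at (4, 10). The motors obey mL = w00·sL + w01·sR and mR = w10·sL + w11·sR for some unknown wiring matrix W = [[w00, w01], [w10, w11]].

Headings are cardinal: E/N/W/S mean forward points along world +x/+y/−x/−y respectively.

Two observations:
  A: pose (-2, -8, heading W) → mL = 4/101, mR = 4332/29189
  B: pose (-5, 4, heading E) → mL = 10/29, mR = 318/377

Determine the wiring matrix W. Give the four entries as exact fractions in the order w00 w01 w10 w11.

1/2 0 1 1/2

obs A: pose=(-2,-8,W) → sL=8/101, sR=40/289, mL=4/101, mR=4332/29189
obs B: pose=(-5,4,E) → sL=20/29, sR=4/13, mL=10/29, mR=318/377
sensor matrix S = [[8/101, 40/289], [20/29, 4/13]]; det S = -782208/11004253
solve [mL_A; mL_B] = S·[w00; w01] and [mR_A; mR_B] = S·[w10; w11]:
  w00 = 1/2, w01 = 0, w10 = 1, w11 = 1/2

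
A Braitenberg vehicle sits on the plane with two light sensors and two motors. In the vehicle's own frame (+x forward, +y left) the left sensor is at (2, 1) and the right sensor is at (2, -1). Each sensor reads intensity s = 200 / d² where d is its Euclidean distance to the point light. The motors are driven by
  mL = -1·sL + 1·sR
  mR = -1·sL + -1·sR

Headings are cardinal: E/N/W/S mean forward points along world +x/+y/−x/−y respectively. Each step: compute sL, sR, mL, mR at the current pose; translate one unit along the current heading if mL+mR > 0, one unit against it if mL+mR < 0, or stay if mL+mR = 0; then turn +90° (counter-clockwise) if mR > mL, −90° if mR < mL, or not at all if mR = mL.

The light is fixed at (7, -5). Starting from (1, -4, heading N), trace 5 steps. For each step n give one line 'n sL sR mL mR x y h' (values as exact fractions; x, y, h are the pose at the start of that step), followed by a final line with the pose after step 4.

n=0: pose=(1,-4,N); sL=100/29, sR=100/17; mL=1200/493, mR=-4600/493; mL+mR=-200/29 → advance -1; mR−mL=-200/17 → turn -1·90°
n=1: pose=(1,-5,E); sL=200/17, sR=200/17; mL=0, mR=-400/17; mL+mR=-400/17 → advance -1; mR−mL=-400/17 → turn -1·90°
n=2: pose=(0,-5,S); sL=5, sR=50/17; mL=-35/17, mR=-135/17; mL+mR=-10 → advance -1; mR−mL=-100/17 → turn -1·90°
n=3: pose=(0,-4,W); sL=200/81, sR=40/17; mL=-160/1377, mR=-6640/1377; mL+mR=-400/81 → advance -1; mR−mL=-80/17 → turn -1·90°
n=4: pose=(1,-4,N); sL=100/29, sR=100/17; mL=1200/493, mR=-4600/493; mL+mR=-200/29 → advance -1; mR−mL=-200/17 → turn -1·90°

0 100/29 100/17 1200/493 -4600/493 1 -4 N
1 200/17 200/17 0 -400/17 1 -5 E
2 5 50/17 -35/17 -135/17 0 -5 S
3 200/81 40/17 -160/1377 -6640/1377 0 -4 W
4 100/29 100/17 1200/493 -4600/493 1 -4 N
final 1 -5 E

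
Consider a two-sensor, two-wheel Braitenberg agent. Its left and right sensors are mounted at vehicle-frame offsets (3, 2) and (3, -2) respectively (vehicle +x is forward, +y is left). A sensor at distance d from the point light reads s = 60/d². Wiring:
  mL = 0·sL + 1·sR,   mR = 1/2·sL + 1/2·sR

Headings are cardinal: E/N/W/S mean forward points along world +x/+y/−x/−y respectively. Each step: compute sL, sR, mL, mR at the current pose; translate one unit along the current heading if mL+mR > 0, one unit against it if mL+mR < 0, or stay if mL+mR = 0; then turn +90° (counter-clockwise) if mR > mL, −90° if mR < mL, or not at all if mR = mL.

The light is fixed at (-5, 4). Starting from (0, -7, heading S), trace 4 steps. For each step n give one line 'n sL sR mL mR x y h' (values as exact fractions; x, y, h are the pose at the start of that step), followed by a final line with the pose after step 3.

0 12/49 12/41 12/41 540/2009 0 -7 S
1 3/10 15/26 15/26 57/130 0 -8 W
2 12/17 20/39 20/39 404/663 -1 -8 N
3 6/17 30/41 30/41 378/697 -1 -7 W
final -2 -7 N

n=0: pose=(0,-7,S); sL=12/49, sR=12/41; mL=12/41, mR=540/2009; mL+mR=1128/2009 → advance +1; mR−mL=-48/2009 → turn -1·90°
n=1: pose=(0,-8,W); sL=3/10, sR=15/26; mL=15/26, mR=57/130; mL+mR=66/65 → advance +1; mR−mL=-9/65 → turn -1·90°
n=2: pose=(-1,-8,N); sL=12/17, sR=20/39; mL=20/39, mR=404/663; mL+mR=248/221 → advance +1; mR−mL=64/663 → turn +1·90°
n=3: pose=(-1,-7,W); sL=6/17, sR=30/41; mL=30/41, mR=378/697; mL+mR=888/697 → advance +1; mR−mL=-132/697 → turn -1·90°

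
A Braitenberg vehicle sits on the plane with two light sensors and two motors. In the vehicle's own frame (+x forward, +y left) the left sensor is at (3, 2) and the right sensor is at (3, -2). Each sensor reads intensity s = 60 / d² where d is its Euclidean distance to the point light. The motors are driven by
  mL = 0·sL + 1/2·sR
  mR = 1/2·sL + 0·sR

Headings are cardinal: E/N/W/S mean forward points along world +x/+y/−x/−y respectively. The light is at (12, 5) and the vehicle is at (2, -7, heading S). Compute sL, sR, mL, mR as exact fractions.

left sensor world pos  = (4, -10); dL² = 289
right sensor world pos = (0, -10); dR² = 369
sL = 60/289 = 60/289
sR = 60/369 = 20/123
mL = 0·sL + 1/2·sR = 10/123
mR = 1/2·sL + 0·sR = 30/289

60/289 20/123 10/123 30/289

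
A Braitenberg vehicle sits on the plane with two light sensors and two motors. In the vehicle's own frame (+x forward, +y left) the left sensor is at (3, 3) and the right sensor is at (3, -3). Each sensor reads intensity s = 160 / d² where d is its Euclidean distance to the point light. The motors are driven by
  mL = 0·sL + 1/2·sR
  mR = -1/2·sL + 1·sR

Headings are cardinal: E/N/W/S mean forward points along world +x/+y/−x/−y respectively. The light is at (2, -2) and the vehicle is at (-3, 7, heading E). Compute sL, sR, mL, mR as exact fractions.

left sensor world pos  = (0, 10); dL² = 148
right sensor world pos = (0, 4); dR² = 40
sL = 160/148 = 40/37
sR = 160/40 = 4
mL = 0·sL + 1/2·sR = 2
mR = -1/2·sL + 1·sR = 128/37

40/37 4 2 128/37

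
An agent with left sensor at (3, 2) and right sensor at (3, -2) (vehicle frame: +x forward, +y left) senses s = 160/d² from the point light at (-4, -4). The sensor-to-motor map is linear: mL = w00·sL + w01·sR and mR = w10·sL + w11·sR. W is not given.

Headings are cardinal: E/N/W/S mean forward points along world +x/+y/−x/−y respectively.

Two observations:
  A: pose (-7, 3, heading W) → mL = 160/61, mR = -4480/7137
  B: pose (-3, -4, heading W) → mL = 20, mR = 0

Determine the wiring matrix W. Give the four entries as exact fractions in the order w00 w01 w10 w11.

obs A: pose=(-7,3,W) → sL=160/61, sR=160/117, mL=160/61, mR=-4480/7137
obs B: pose=(-3,-4,W) → sL=20, sR=20, mL=20, mR=0
sensor matrix S = [[160/61, 160/117], [20, 20]]; det S = 179200/7137
solve [mL_A; mL_B] = S·[w00; w01] and [mR_A; mR_B] = S·[w10; w11]:
  w00 = 1, w01 = 0, w10 = -1/2, w11 = 1/2

1 0 -1/2 1/2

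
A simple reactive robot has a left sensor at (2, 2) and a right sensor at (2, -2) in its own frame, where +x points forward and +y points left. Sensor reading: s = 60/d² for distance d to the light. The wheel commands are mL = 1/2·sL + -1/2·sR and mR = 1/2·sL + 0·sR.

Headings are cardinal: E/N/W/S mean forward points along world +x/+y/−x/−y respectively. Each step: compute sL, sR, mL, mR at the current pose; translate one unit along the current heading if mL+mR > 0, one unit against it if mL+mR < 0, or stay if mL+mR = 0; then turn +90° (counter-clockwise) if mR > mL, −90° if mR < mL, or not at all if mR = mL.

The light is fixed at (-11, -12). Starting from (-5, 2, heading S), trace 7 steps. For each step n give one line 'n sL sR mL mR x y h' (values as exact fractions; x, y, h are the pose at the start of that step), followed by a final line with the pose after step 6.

0 15/52 3/8 -9/208 15/104 -5 2 S
1 60/289 12/37 -624/10693 30/289 -5 1 E
2 6/25 10/51 28/1275 3/25 -4 1 N
3 60/169 60/281 3360/47489 30/169 -4 2 W
4 15/52 3/8 -9/208 15/104 -5 2 S
5 60/289 12/37 -624/10693 30/289 -5 1 E
6 6/25 10/51 28/1275 3/25 -4 1 N
final -4 2 W

n=0: pose=(-5,2,S); sL=15/52, sR=3/8; mL=-9/208, mR=15/104; mL+mR=21/208 → advance +1; mR−mL=3/16 → turn +1·90°
n=1: pose=(-5,1,E); sL=60/289, sR=12/37; mL=-624/10693, mR=30/289; mL+mR=486/10693 → advance +1; mR−mL=6/37 → turn +1·90°
n=2: pose=(-4,1,N); sL=6/25, sR=10/51; mL=28/1275, mR=3/25; mL+mR=181/1275 → advance +1; mR−mL=5/51 → turn +1·90°
n=3: pose=(-4,2,W); sL=60/169, sR=60/281; mL=3360/47489, mR=30/169; mL+mR=11790/47489 → advance +1; mR−mL=30/281 → turn +1·90°
n=4: pose=(-5,2,S); sL=15/52, sR=3/8; mL=-9/208, mR=15/104; mL+mR=21/208 → advance +1; mR−mL=3/16 → turn +1·90°
n=5: pose=(-5,1,E); sL=60/289, sR=12/37; mL=-624/10693, mR=30/289; mL+mR=486/10693 → advance +1; mR−mL=6/37 → turn +1·90°
n=6: pose=(-4,1,N); sL=6/25, sR=10/51; mL=28/1275, mR=3/25; mL+mR=181/1275 → advance +1; mR−mL=5/51 → turn +1·90°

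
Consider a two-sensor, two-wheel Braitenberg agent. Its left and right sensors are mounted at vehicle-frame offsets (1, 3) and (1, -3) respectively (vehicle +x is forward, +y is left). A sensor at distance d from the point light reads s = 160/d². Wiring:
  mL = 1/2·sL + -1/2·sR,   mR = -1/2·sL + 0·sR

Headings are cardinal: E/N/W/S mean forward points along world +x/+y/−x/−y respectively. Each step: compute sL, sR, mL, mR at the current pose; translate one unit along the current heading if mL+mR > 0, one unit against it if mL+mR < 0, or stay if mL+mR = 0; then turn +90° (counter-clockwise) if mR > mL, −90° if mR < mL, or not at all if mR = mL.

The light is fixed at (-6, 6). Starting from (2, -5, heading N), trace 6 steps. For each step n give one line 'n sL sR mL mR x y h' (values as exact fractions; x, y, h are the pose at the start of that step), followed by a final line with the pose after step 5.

0 32/25 160/221 1536/5525 -16/25 2 -5 N
1 80/81 80/153 320/1377 -40/81 2 -6 E
2 160/269 32/37 -1344/9953 -80/269 1 -6 S
3 20/29 8/5 -66/145 -10/29 1 -5 W
4 32/53 160/169 -1536/8957 -16/53 2 -5 S
5 80/109 80/49 -2400/5341 -40/109 2 -4 W
final 3 -4 S

n=0: pose=(2,-5,N); sL=32/25, sR=160/221; mL=1536/5525, mR=-16/25; mL+mR=-80/221 → advance -1; mR−mL=-5072/5525 → turn -1·90°
n=1: pose=(2,-6,E); sL=80/81, sR=80/153; mL=320/1377, mR=-40/81; mL+mR=-40/153 → advance -1; mR−mL=-1000/1377 → turn -1·90°
n=2: pose=(1,-6,S); sL=160/269, sR=32/37; mL=-1344/9953, mR=-80/269; mL+mR=-16/37 → advance -1; mR−mL=-1616/9953 → turn -1·90°
n=3: pose=(1,-5,W); sL=20/29, sR=8/5; mL=-66/145, mR=-10/29; mL+mR=-4/5 → advance -1; mR−mL=16/145 → turn +1·90°
n=4: pose=(2,-5,S); sL=32/53, sR=160/169; mL=-1536/8957, mR=-16/53; mL+mR=-80/169 → advance -1; mR−mL=-1168/8957 → turn -1·90°
n=5: pose=(2,-4,W); sL=80/109, sR=80/49; mL=-2400/5341, mR=-40/109; mL+mR=-40/49 → advance -1; mR−mL=440/5341 → turn +1·90°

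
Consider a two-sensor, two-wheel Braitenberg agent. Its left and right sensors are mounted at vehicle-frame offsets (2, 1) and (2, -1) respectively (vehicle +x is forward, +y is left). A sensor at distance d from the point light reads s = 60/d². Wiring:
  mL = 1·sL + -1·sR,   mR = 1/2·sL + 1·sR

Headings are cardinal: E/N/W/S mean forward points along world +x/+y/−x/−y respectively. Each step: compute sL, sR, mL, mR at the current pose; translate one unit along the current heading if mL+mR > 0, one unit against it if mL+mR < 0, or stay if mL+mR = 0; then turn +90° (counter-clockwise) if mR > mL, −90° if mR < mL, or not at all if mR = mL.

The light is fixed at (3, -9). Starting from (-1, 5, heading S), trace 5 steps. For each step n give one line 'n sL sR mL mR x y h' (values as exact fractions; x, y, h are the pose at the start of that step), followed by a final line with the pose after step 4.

0 20/51 60/169 320/8619 4750/8619 -1 5 S
1 3/10 15/37 -39/370 411/740 -1 4 E
2 60/241 60/229 -720/55189 21330/55189 0 4 N
3 30/97 6/25 168/2425 957/2425 0 5 W
4 20/51 60/169 320/8619 4750/8619 -1 5 S
final -1 4 E

n=0: pose=(-1,5,S); sL=20/51, sR=60/169; mL=320/8619, mR=4750/8619; mL+mR=10/17 → advance +1; mR−mL=4430/8619 → turn +1·90°
n=1: pose=(-1,4,E); sL=3/10, sR=15/37; mL=-39/370, mR=411/740; mL+mR=9/20 → advance +1; mR−mL=489/740 → turn +1·90°
n=2: pose=(0,4,N); sL=60/241, sR=60/229; mL=-720/55189, mR=21330/55189; mL+mR=90/241 → advance +1; mR−mL=22050/55189 → turn +1·90°
n=3: pose=(0,5,W); sL=30/97, sR=6/25; mL=168/2425, mR=957/2425; mL+mR=45/97 → advance +1; mR−mL=789/2425 → turn +1·90°
n=4: pose=(-1,5,S); sL=20/51, sR=60/169; mL=320/8619, mR=4750/8619; mL+mR=10/17 → advance +1; mR−mL=4430/8619 → turn +1·90°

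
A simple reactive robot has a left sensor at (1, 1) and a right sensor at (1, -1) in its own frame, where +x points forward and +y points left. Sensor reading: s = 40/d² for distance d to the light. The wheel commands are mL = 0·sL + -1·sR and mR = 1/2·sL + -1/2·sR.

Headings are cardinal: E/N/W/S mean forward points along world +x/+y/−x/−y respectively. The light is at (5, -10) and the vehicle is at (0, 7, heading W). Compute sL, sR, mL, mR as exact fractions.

10/73 1/9 -1/9 17/1314

left sensor world pos  = (-1, 6); dL² = 292
right sensor world pos = (-1, 8); dR² = 360
sL = 40/292 = 10/73
sR = 40/360 = 1/9
mL = 0·sL + -1·sR = -1/9
mR = 1/2·sL + -1/2·sR = 17/1314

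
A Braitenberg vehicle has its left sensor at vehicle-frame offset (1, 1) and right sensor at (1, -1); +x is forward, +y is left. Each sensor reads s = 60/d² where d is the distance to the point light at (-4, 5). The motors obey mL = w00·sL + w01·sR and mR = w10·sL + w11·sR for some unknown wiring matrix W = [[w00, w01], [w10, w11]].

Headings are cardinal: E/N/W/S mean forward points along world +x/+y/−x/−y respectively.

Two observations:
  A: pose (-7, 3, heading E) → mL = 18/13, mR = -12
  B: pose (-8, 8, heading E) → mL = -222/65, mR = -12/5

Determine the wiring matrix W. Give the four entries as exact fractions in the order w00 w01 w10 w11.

1/2 -1 -1 0

obs A: pose=(-7,3,E) → sL=12, sR=60/13, mL=18/13, mR=-12
obs B: pose=(-8,8,E) → sL=12/5, sR=60/13, mL=-222/65, mR=-12/5
sensor matrix S = [[12, 60/13], [12/5, 60/13]]; det S = 576/13
solve [mL_A; mL_B] = S·[w00; w01] and [mR_A; mR_B] = S·[w10; w11]:
  w00 = 1/2, w01 = -1, w10 = -1, w11 = 0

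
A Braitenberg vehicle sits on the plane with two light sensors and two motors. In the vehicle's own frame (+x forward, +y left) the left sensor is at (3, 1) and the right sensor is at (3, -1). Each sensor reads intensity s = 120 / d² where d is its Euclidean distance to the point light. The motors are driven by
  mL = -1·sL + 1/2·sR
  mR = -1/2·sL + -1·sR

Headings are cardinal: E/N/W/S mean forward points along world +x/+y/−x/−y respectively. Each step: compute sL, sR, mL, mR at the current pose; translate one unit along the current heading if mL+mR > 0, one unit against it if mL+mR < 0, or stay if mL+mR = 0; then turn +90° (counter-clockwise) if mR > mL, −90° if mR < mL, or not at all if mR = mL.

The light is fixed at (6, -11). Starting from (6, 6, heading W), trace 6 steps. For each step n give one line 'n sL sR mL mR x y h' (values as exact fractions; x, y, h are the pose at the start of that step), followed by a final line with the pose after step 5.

0 24/53 40/111 -1604/5883 -3452/5883 6 6 W
1 3/10 30/101 -153/1010 -903/2020 7 6 N
2 24/61 120/241 -2124/14701 -10212/14701 7 5 E
3 12/17 12/17 -6/17 -18/17 6 5 S
4 24/53 40/111 -1604/5883 -3452/5883 6 6 W
5 3/10 30/101 -153/1010 -903/2020 7 6 N
final 7 5 E

n=0: pose=(6,6,W); sL=24/53, sR=40/111; mL=-1604/5883, mR=-3452/5883; mL+mR=-5056/5883 → advance -1; mR−mL=-616/1961 → turn -1·90°
n=1: pose=(7,6,N); sL=3/10, sR=30/101; mL=-153/1010, mR=-903/2020; mL+mR=-1209/2020 → advance -1; mR−mL=-597/2020 → turn -1·90°
n=2: pose=(7,5,E); sL=24/61, sR=120/241; mL=-2124/14701, mR=-10212/14701; mL+mR=-12336/14701 → advance -1; mR−mL=-8088/14701 → turn -1·90°
n=3: pose=(6,5,S); sL=12/17, sR=12/17; mL=-6/17, mR=-18/17; mL+mR=-24/17 → advance -1; mR−mL=-12/17 → turn -1·90°
n=4: pose=(6,6,W); sL=24/53, sR=40/111; mL=-1604/5883, mR=-3452/5883; mL+mR=-5056/5883 → advance -1; mR−mL=-616/1961 → turn -1·90°
n=5: pose=(7,6,N); sL=3/10, sR=30/101; mL=-153/1010, mR=-903/2020; mL+mR=-1209/2020 → advance -1; mR−mL=-597/2020 → turn -1·90°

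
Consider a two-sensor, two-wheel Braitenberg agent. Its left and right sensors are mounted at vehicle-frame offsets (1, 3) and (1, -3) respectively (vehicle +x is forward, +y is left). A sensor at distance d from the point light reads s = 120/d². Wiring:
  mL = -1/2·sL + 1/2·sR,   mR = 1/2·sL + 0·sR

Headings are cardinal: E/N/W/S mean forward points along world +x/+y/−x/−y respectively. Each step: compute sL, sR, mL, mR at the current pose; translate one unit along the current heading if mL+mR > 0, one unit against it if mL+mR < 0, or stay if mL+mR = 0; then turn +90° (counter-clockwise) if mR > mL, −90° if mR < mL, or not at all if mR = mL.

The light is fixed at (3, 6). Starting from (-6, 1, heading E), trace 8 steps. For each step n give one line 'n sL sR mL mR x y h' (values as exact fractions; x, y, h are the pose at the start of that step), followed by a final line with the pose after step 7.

0 30/17 15/16 -225/544 15/17 -6 1 E
1 120/137 120/41 5760/5617 60/137 -5 1 N
2 12/5 60/49 -144/245 6/5 -5 2 E
3 120/109 24/5 1008/545 60/109 -4 2 N
4 10/3 5/3 -5/6 5/3 -4 3 E
5 24/17 120/13 864/221 12/17 -3 3 N
6 60/13 12/5 -72/65 30/13 -3 4 E
7 24/13 24 144/13 12/13 -2 4 N
final -2 5 E

n=0: pose=(-6,1,E); sL=30/17, sR=15/16; mL=-225/544, mR=15/17; mL+mR=15/32 → advance +1; mR−mL=705/544 → turn +1·90°
n=1: pose=(-5,1,N); sL=120/137, sR=120/41; mL=5760/5617, mR=60/137; mL+mR=60/41 → advance +1; mR−mL=-3300/5617 → turn -1·90°
n=2: pose=(-5,2,E); sL=12/5, sR=60/49; mL=-144/245, mR=6/5; mL+mR=30/49 → advance +1; mR−mL=438/245 → turn +1·90°
n=3: pose=(-4,2,N); sL=120/109, sR=24/5; mL=1008/545, mR=60/109; mL+mR=12/5 → advance +1; mR−mL=-708/545 → turn -1·90°
n=4: pose=(-4,3,E); sL=10/3, sR=5/3; mL=-5/6, mR=5/3; mL+mR=5/6 → advance +1; mR−mL=5/2 → turn +1·90°
n=5: pose=(-3,3,N); sL=24/17, sR=120/13; mL=864/221, mR=12/17; mL+mR=60/13 → advance +1; mR−mL=-708/221 → turn -1·90°
n=6: pose=(-3,4,E); sL=60/13, sR=12/5; mL=-72/65, mR=30/13; mL+mR=6/5 → advance +1; mR−mL=222/65 → turn +1·90°
n=7: pose=(-2,4,N); sL=24/13, sR=24; mL=144/13, mR=12/13; mL+mR=12 → advance +1; mR−mL=-132/13 → turn -1·90°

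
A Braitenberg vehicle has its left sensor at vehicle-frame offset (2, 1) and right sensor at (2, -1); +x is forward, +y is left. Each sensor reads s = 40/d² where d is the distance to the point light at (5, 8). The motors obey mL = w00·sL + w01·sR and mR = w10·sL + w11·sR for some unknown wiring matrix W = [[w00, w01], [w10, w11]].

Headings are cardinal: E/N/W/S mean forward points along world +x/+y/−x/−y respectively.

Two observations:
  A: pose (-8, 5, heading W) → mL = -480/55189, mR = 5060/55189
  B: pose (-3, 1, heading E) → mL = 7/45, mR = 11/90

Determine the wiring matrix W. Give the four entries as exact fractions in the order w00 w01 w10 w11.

1 -1 -1/2 1

obs A: pose=(-8,5,W) → sL=40/241, sR=40/229, mL=-480/55189, mR=5060/55189
obs B: pose=(-3,1,E) → sL=5/9, sR=2/5, mL=7/45, mR=11/90
sensor matrix S = [[40/241, 40/229], [5/9, 2/5]]; det S = -15224/496701
solve [mL_A; mL_B] = S·[w00; w01] and [mR_A; mR_B] = S·[w10; w11]:
  w00 = 1, w01 = -1, w10 = -1/2, w11 = 1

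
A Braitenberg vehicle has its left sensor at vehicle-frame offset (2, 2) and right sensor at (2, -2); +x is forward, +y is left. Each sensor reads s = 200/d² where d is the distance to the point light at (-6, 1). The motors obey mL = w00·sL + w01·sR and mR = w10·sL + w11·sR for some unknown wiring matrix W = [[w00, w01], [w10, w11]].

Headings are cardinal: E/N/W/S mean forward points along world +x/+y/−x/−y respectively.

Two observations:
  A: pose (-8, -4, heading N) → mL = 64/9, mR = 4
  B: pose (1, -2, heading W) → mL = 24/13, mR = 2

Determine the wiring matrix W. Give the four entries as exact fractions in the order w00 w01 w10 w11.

-1/2 1/2 1/2 0

obs A: pose=(-8,-4,N) → sL=8, sR=200/9, mL=64/9, mR=4
obs B: pose=(1,-2,W) → sL=4, sR=100/13, mL=24/13, mR=2
sensor matrix S = [[8, 200/9], [4, 100/13]]; det S = -3200/117
solve [mL_A; mL_B] = S·[w00; w01] and [mR_A; mR_B] = S·[w10; w11]:
  w00 = -1/2, w01 = 1/2, w10 = 1/2, w11 = 0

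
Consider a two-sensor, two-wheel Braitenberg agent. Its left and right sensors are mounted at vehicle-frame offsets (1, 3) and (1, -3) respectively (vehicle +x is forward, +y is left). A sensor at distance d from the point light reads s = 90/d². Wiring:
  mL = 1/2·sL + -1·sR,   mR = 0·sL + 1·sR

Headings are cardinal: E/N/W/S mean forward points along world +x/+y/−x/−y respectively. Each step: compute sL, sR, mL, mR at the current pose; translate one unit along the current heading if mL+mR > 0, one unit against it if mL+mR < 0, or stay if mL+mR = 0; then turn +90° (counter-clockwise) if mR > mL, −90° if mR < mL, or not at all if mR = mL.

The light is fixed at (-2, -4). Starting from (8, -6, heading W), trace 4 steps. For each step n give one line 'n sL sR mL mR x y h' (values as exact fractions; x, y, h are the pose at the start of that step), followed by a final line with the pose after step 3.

0 45/53 45/41 -2925/4346 45/41 8 -6 W
1 10/17 2 -29/17 2 7 -6 S
2 9/10 45/68 -18/85 45/68 7 -7 E
3 90/53 90/173 3015/9169 90/173 8 -7 N
final 8 -6 W

n=0: pose=(8,-6,W); sL=45/53, sR=45/41; mL=-2925/4346, mR=45/41; mL+mR=45/106 → advance +1; mR−mL=7695/4346 → turn +1·90°
n=1: pose=(7,-6,S); sL=10/17, sR=2; mL=-29/17, mR=2; mL+mR=5/17 → advance +1; mR−mL=63/17 → turn +1·90°
n=2: pose=(7,-7,E); sL=9/10, sR=45/68; mL=-18/85, mR=45/68; mL+mR=9/20 → advance +1; mR−mL=297/340 → turn +1·90°
n=3: pose=(8,-7,N); sL=90/53, sR=90/173; mL=3015/9169, mR=90/173; mL+mR=45/53 → advance +1; mR−mL=1755/9169 → turn +1·90°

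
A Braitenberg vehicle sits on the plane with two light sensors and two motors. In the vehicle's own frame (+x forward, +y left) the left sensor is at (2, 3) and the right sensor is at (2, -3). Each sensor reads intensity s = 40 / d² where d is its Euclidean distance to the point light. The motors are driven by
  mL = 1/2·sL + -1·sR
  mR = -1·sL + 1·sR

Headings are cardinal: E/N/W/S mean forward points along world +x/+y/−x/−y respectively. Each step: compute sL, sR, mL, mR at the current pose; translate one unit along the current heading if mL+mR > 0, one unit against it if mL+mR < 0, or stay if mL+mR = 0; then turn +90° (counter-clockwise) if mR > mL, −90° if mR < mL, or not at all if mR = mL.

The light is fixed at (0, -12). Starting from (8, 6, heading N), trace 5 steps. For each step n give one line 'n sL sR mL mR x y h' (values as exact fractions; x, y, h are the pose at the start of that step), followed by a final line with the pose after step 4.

0 8/85 40/521 -1316/44285 -768/44285 8 6 N
1 5/29 10/109 -35/6322 -255/3161 8 5 W
2 40/397 8/101 -1156/40097 -864/40097 9 5 N
3 20/109 4/41 -26/4469 -384/4469 9 4 W
4 40/373 40/493 -5060/183889 -4800/183889 10 4 N
final 10 3 W

n=0: pose=(8,6,N); sL=8/85, sR=40/521; mL=-1316/44285, mR=-768/44285; mL+mR=-4/85 → advance -1; mR−mL=548/44285 → turn +1·90°
n=1: pose=(8,5,W); sL=5/29, sR=10/109; mL=-35/6322, mR=-255/3161; mL+mR=-5/58 → advance -1; mR−mL=-475/6322 → turn -1·90°
n=2: pose=(9,5,N); sL=40/397, sR=8/101; mL=-1156/40097, mR=-864/40097; mL+mR=-20/397 → advance -1; mR−mL=292/40097 → turn +1·90°
n=3: pose=(9,4,W); sL=20/109, sR=4/41; mL=-26/4469, mR=-384/4469; mL+mR=-10/109 → advance -1; mR−mL=-358/4469 → turn -1·90°
n=4: pose=(10,4,N); sL=40/373, sR=40/493; mL=-5060/183889, mR=-4800/183889; mL+mR=-20/373 → advance -1; mR−mL=260/183889 → turn +1·90°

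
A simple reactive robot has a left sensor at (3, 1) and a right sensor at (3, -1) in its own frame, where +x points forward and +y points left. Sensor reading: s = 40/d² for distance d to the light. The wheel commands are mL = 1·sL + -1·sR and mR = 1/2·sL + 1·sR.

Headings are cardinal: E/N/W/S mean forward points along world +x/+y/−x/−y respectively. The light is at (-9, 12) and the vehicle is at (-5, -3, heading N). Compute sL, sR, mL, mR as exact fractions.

40/153 40/169 640/25857 9500/25857

left sensor world pos  = (-6, 0); dL² = 153
right sensor world pos = (-4, 0); dR² = 169
sL = 40/153 = 40/153
sR = 40/169 = 40/169
mL = 1·sL + -1·sR = 640/25857
mR = 1/2·sL + 1·sR = 9500/25857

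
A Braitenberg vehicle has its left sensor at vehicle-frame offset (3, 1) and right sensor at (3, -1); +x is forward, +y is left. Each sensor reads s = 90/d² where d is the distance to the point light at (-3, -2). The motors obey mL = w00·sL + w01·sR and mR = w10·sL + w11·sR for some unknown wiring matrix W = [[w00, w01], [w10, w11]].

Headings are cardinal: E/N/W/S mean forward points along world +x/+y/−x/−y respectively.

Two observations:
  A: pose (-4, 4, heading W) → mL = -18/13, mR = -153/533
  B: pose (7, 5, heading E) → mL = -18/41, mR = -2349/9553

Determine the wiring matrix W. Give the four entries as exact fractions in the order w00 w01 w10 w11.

0 -1 1/2 -1

obs A: pose=(-4,4,W) → sL=90/41, sR=18/13, mL=-18/13, mR=-153/533
obs B: pose=(7,5,E) → sL=90/233, sR=18/41, mL=-18/41, mR=-2349/9553
sensor matrix S = [[90/41, 18/13], [90/233, 18/41]]; det S = 2183760/5091749
solve [mL_A; mL_B] = S·[w00; w01] and [mR_A; mR_B] = S·[w10; w11]:
  w00 = 0, w01 = -1, w10 = 1/2, w11 = -1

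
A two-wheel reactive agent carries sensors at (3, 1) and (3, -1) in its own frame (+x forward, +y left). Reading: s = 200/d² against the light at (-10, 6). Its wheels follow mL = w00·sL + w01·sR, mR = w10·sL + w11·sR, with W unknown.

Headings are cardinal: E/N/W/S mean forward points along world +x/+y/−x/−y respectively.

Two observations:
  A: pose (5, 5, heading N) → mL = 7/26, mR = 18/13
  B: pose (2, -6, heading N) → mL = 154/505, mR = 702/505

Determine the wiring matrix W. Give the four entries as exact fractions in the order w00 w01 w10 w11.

-1/2 1 1 1/2

obs A: pose=(5,5,N) → sL=1, sR=10/13, mL=7/26, mR=18/13
obs B: pose=(2,-6,N) → sL=100/101, sR=4/5, mL=154/505, mR=702/505
sensor matrix S = [[1, 10/13], [100/101, 4/5]]; det S = 252/6565
solve [mL_A; mL_B] = S·[w00; w01] and [mR_A; mR_B] = S·[w10; w11]:
  w00 = -1/2, w01 = 1, w10 = 1, w11 = 1/2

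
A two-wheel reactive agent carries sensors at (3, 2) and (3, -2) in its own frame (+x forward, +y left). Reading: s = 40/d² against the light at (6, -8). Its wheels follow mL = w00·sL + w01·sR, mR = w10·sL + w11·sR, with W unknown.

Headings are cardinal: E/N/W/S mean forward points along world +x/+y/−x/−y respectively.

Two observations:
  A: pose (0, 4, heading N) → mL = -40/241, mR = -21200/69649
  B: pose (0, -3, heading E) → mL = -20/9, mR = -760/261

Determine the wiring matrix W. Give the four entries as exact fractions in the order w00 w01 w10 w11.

obs A: pose=(0,4,N) → sL=40/289, sR=40/241, mL=-40/241, mR=-21200/69649
obs B: pose=(0,-3,E) → sL=20/29, sR=20/9, mL=-20/9, mR=-760/261
sensor matrix S = [[40/289, 40/241], [20/29, 20/9]]; det S = 3510400/18178389
solve [mL_A; mL_B] = S·[w00; w01] and [mR_A; mR_B] = S·[w10; w11]:
  w00 = 0, w01 = -1, w10 = -1, w11 = -1

0 -1 -1 -1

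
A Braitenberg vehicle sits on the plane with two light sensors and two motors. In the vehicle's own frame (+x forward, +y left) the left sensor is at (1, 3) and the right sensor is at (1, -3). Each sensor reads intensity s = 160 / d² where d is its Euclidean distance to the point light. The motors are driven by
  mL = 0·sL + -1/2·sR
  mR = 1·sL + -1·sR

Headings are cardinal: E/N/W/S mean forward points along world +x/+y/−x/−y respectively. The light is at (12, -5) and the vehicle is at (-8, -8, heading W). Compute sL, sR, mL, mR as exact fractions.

160/477 160/441 -80/441 -640/23373

left sensor world pos  = (-9, -11); dL² = 477
right sensor world pos = (-9, -5); dR² = 441
sL = 160/477 = 160/477
sR = 160/441 = 160/441
mL = 0·sL + -1/2·sR = -80/441
mR = 1·sL + -1·sR = -640/23373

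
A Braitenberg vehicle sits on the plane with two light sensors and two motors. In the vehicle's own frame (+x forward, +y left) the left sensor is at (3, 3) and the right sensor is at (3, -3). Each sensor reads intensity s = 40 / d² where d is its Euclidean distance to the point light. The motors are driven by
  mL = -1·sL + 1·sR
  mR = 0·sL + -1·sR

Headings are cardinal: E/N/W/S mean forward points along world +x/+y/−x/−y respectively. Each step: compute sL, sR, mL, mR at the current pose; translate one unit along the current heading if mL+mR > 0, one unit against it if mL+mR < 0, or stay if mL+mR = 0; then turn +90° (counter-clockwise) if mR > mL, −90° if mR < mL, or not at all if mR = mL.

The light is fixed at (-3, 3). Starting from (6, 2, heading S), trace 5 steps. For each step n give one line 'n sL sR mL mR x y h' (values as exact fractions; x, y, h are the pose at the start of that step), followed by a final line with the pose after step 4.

0 1/4 10/13 27/52 -10/13 6 2 S
1 8/9 8/9 0 -8/9 6 3 W
2 20/29 20/89 -1200/2581 -20/89 7 3 N
3 8/13 40/53 96/689 -40/53 7 2 W
4 10/17 1/5 -33/85 -1/5 8 2 N
final 8 1 W

n=0: pose=(6,2,S); sL=1/4, sR=10/13; mL=27/52, mR=-10/13; mL+mR=-1/4 → advance -1; mR−mL=-67/52 → turn -1·90°
n=1: pose=(6,3,W); sL=8/9, sR=8/9; mL=0, mR=-8/9; mL+mR=-8/9 → advance -1; mR−mL=-8/9 → turn -1·90°
n=2: pose=(7,3,N); sL=20/29, sR=20/89; mL=-1200/2581, mR=-20/89; mL+mR=-20/29 → advance -1; mR−mL=620/2581 → turn +1·90°
n=3: pose=(7,2,W); sL=8/13, sR=40/53; mL=96/689, mR=-40/53; mL+mR=-8/13 → advance -1; mR−mL=-616/689 → turn -1·90°
n=4: pose=(8,2,N); sL=10/17, sR=1/5; mL=-33/85, mR=-1/5; mL+mR=-10/17 → advance -1; mR−mL=16/85 → turn +1·90°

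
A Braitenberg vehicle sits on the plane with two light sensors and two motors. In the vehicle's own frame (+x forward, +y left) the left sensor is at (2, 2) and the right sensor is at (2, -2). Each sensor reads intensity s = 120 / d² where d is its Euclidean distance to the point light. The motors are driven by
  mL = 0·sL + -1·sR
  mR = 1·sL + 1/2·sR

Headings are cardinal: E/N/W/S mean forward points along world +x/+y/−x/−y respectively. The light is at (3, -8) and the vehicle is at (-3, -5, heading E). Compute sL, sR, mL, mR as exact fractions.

left sensor world pos  = (-1, -3); dL² = 41
right sensor world pos = (-1, -7); dR² = 17
sL = 120/41 = 120/41
sR = 120/17 = 120/17
mL = 0·sL + -1·sR = -120/17
mR = 1·sL + 1/2·sR = 4500/697

120/41 120/17 -120/17 4500/697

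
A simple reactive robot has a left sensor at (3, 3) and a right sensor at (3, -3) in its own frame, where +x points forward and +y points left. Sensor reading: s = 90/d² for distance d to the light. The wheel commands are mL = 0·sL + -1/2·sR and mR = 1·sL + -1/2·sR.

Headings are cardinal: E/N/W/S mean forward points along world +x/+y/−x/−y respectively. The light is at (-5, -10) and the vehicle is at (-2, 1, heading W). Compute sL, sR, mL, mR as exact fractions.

45/32 45/98 -45/196 1845/1568

left sensor world pos  = (-5, -2); dL² = 64
right sensor world pos = (-5, 4); dR² = 196
sL = 90/64 = 45/32
sR = 90/196 = 45/98
mL = 0·sL + -1/2·sR = -45/196
mR = 1·sL + -1/2·sR = 1845/1568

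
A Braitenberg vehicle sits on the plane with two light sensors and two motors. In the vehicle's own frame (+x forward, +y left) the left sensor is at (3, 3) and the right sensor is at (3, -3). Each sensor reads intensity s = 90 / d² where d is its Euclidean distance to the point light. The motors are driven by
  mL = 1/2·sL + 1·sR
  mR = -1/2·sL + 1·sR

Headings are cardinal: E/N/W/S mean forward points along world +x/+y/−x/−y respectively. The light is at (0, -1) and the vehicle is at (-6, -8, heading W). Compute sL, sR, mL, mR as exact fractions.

90/181 90/97 20655/17557 11925/17557

left sensor world pos  = (-9, -11); dL² = 181
right sensor world pos = (-9, -5); dR² = 97
sL = 90/181 = 90/181
sR = 90/97 = 90/97
mL = 1/2·sL + 1·sR = 20655/17557
mR = -1/2·sL + 1·sR = 11925/17557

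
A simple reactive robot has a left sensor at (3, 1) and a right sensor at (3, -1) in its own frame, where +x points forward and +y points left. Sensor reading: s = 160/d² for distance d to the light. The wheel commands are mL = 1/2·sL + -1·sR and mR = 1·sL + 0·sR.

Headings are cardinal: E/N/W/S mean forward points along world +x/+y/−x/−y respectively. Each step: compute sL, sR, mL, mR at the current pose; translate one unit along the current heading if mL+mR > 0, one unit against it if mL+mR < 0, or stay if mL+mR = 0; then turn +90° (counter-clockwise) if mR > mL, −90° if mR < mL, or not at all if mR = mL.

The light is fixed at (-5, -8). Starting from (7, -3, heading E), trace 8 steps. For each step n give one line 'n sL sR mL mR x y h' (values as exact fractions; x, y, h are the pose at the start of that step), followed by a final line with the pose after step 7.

n=0: pose=(7,-3,E); sL=160/261, sR=160/241; mL=-22480/62901, mR=160/261; mL+mR=5360/20967 → advance +1; mR−mL=61040/62901 → turn +1·90°
n=1: pose=(8,-3,N); sL=10/13, sR=8/13; mL=-3/13, mR=10/13; mL+mR=7/13 → advance +1; mR−mL=1 → turn +1·90°
n=2: pose=(8,-2,W); sL=32/25, sR=160/149; mL=-1616/3725, mR=32/25; mL+mR=3152/3725 → advance +1; mR−mL=6384/3725 → turn +1·90°
n=3: pose=(7,-2,S); sL=80/89, sR=16/13; mL=-904/1157, mR=80/89; mL+mR=136/1157 → advance +1; mR−mL=1944/1157 → turn +1·90°
n=4: pose=(7,-3,E); sL=160/261, sR=160/241; mL=-22480/62901, mR=160/261; mL+mR=5360/20967 → advance +1; mR−mL=61040/62901 → turn +1·90°
n=5: pose=(8,-3,N); sL=10/13, sR=8/13; mL=-3/13, mR=10/13; mL+mR=7/13 → advance +1; mR−mL=1 → turn +1·90°
n=6: pose=(8,-2,W); sL=32/25, sR=160/149; mL=-1616/3725, mR=32/25; mL+mR=3152/3725 → advance +1; mR−mL=6384/3725 → turn +1·90°
n=7: pose=(7,-2,S); sL=80/89, sR=16/13; mL=-904/1157, mR=80/89; mL+mR=136/1157 → advance +1; mR−mL=1944/1157 → turn +1·90°

0 160/261 160/241 -22480/62901 160/261 7 -3 E
1 10/13 8/13 -3/13 10/13 8 -3 N
2 32/25 160/149 -1616/3725 32/25 8 -2 W
3 80/89 16/13 -904/1157 80/89 7 -2 S
4 160/261 160/241 -22480/62901 160/261 7 -3 E
5 10/13 8/13 -3/13 10/13 8 -3 N
6 32/25 160/149 -1616/3725 32/25 8 -2 W
7 80/89 16/13 -904/1157 80/89 7 -2 S
final 7 -3 E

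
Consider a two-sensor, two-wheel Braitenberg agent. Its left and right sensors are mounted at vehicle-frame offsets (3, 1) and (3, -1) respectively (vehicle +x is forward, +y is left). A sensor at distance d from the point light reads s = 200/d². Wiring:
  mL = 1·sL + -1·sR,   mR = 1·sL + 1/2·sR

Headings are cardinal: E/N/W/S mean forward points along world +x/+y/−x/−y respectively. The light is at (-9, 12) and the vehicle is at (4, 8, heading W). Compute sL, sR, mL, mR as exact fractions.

8/5 200/109 -128/545 1372/545

left sensor world pos  = (1, 7); dL² = 125
right sensor world pos = (1, 9); dR² = 109
sL = 200/125 = 8/5
sR = 200/109 = 200/109
mL = 1·sL + -1·sR = -128/545
mR = 1·sL + 1/2·sR = 1372/545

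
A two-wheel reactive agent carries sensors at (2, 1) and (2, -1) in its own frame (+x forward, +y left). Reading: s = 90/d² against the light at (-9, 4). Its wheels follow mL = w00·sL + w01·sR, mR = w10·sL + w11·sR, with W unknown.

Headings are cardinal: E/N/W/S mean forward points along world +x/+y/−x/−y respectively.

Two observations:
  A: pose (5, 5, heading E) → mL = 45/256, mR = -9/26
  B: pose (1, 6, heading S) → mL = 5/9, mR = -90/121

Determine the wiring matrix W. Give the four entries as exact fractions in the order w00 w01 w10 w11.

0 1/2 -1 0

obs A: pose=(5,5,E) → sL=9/26, sR=45/128, mL=45/256, mR=-9/26
obs B: pose=(1,6,S) → sL=90/121, sR=10/9, mL=5/9, mR=-90/121
sensor matrix S = [[9/26, 45/128], [90/121, 10/9]]; det S = 12395/100672
solve [mL_A; mL_B] = S·[w00; w01] and [mR_A; mR_B] = S·[w10; w11]:
  w00 = 0, w01 = 1/2, w10 = -1, w11 = 0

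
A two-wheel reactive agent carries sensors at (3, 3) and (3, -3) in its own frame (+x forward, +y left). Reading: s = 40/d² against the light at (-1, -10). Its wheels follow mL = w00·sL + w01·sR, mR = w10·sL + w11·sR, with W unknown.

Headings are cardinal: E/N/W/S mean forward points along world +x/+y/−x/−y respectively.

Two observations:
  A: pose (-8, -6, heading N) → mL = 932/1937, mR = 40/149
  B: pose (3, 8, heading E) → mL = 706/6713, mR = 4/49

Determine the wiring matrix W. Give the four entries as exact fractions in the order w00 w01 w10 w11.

-1/2 1 1 0

obs A: pose=(-8,-6,N) → sL=40/149, sR=8/13, mL=932/1937, mR=40/149
obs B: pose=(3,8,E) → sL=4/49, sR=20/137, mL=706/6713, mR=4/49
sensor matrix S = [[40/149, 8/13], [4/49, 20/137]]; det S = -143616/13003081
solve [mL_A; mL_B] = S·[w00; w01] and [mR_A; mR_B] = S·[w10; w11]:
  w00 = -1/2, w01 = 1, w10 = 1, w11 = 0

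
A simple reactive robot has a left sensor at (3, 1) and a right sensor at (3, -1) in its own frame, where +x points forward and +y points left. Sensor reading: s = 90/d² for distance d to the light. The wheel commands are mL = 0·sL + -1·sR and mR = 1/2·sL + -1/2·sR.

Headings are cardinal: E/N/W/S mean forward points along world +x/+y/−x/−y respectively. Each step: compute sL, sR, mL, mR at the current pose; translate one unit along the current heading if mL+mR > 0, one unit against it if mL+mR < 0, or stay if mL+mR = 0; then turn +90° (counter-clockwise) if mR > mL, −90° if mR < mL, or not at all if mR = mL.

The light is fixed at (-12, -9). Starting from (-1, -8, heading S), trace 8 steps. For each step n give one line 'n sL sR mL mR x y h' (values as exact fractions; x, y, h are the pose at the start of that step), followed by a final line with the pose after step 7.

0 45/74 45/52 -45/52 -495/3848 -1 -8 S
1 18/41 90/197 -90/197 -72/8077 -1 -7 E
2 45/53 45/73 -45/73 450/3869 -2 -7 N
3 90/49 90/53 -90/53 180/2597 -2 -8 W
4 45/74 45/52 -45/52 -495/3848 -1 -8 S
5 18/41 90/197 -90/197 -72/8077 -1 -7 E
6 45/53 45/73 -45/73 450/3869 -2 -7 N
7 90/49 90/53 -90/53 180/2597 -2 -8 W
final -1 -8 S

n=0: pose=(-1,-8,S); sL=45/74, sR=45/52; mL=-45/52, mR=-495/3848; mL+mR=-3825/3848 → advance -1; mR−mL=2835/3848 → turn +1·90°
n=1: pose=(-1,-7,E); sL=18/41, sR=90/197; mL=-90/197, mR=-72/8077; mL+mR=-3762/8077 → advance -1; mR−mL=3618/8077 → turn +1·90°
n=2: pose=(-2,-7,N); sL=45/53, sR=45/73; mL=-45/73, mR=450/3869; mL+mR=-1935/3869 → advance -1; mR−mL=2835/3869 → turn +1·90°
n=3: pose=(-2,-8,W); sL=90/49, sR=90/53; mL=-90/53, mR=180/2597; mL+mR=-4230/2597 → advance -1; mR−mL=4590/2597 → turn +1·90°
n=4: pose=(-1,-8,S); sL=45/74, sR=45/52; mL=-45/52, mR=-495/3848; mL+mR=-3825/3848 → advance -1; mR−mL=2835/3848 → turn +1·90°
n=5: pose=(-1,-7,E); sL=18/41, sR=90/197; mL=-90/197, mR=-72/8077; mL+mR=-3762/8077 → advance -1; mR−mL=3618/8077 → turn +1·90°
n=6: pose=(-2,-7,N); sL=45/53, sR=45/73; mL=-45/73, mR=450/3869; mL+mR=-1935/3869 → advance -1; mR−mL=2835/3869 → turn +1·90°
n=7: pose=(-2,-8,W); sL=90/49, sR=90/53; mL=-90/53, mR=180/2597; mL+mR=-4230/2597 → advance -1; mR−mL=4590/2597 → turn +1·90°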